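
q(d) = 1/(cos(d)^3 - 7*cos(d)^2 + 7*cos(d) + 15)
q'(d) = (3*sin(d)*cos(d)^2 - 14*sin(d)*cos(d) + 7*sin(d))/(cos(d)^3 - 7*cos(d)^2 + 7*cos(d) + 15)^2 = (3*cos(d)^2 - 14*cos(d) + 7)*sin(d)/(cos(d)^3 - 7*cos(d)^2 + 7*cos(d) + 15)^2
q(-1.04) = 0.06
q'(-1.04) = -0.00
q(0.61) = 0.06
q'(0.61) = -0.01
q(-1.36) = 0.06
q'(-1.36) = -0.02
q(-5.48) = 0.06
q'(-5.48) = -0.00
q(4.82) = 0.06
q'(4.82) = -0.02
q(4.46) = 0.08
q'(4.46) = -0.06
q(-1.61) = 0.07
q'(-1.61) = -0.03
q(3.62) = 0.39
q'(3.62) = -1.52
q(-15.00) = 0.19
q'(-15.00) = -0.47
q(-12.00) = 0.06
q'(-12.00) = -0.00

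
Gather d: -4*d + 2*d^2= 2*d^2 - 4*d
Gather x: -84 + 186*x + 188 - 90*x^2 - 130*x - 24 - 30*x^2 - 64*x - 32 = -120*x^2 - 8*x + 48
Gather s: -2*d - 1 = -2*d - 1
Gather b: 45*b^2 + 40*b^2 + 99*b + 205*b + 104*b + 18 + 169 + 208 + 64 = 85*b^2 + 408*b + 459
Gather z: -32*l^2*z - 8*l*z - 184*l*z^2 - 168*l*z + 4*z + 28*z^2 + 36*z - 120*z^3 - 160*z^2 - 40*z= -120*z^3 + z^2*(-184*l - 132) + z*(-32*l^2 - 176*l)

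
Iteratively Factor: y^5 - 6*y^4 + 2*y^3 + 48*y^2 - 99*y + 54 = (y - 3)*(y^4 - 3*y^3 - 7*y^2 + 27*y - 18) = (y - 3)^2*(y^3 - 7*y + 6) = (y - 3)^2*(y - 2)*(y^2 + 2*y - 3) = (y - 3)^2*(y - 2)*(y - 1)*(y + 3)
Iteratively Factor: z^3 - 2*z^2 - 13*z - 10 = (z + 1)*(z^2 - 3*z - 10) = (z - 5)*(z + 1)*(z + 2)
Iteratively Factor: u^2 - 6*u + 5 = (u - 1)*(u - 5)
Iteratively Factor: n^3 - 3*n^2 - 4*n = (n)*(n^2 - 3*n - 4) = n*(n - 4)*(n + 1)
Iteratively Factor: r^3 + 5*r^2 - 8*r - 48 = (r + 4)*(r^2 + r - 12) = (r - 3)*(r + 4)*(r + 4)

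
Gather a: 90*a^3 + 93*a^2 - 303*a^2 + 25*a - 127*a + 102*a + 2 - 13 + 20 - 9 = 90*a^3 - 210*a^2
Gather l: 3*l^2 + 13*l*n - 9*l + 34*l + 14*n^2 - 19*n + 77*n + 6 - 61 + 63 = 3*l^2 + l*(13*n + 25) + 14*n^2 + 58*n + 8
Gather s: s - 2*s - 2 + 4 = 2 - s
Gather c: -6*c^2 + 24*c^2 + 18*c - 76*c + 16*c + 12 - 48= 18*c^2 - 42*c - 36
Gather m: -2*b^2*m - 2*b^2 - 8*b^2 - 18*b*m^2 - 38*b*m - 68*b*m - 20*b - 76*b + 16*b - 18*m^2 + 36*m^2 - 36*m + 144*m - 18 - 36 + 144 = -10*b^2 - 80*b + m^2*(18 - 18*b) + m*(-2*b^2 - 106*b + 108) + 90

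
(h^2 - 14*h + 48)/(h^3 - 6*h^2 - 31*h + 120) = (h - 6)/(h^2 + 2*h - 15)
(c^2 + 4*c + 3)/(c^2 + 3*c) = (c + 1)/c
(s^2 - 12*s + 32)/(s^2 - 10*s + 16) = (s - 4)/(s - 2)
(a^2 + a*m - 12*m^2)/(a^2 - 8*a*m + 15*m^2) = (a + 4*m)/(a - 5*m)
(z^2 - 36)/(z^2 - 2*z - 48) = (z - 6)/(z - 8)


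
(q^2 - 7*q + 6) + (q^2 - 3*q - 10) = 2*q^2 - 10*q - 4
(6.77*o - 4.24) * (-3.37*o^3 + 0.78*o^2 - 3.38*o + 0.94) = -22.8149*o^4 + 19.5694*o^3 - 26.1898*o^2 + 20.695*o - 3.9856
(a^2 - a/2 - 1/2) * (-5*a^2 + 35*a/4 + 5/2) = -5*a^4 + 45*a^3/4 + 5*a^2/8 - 45*a/8 - 5/4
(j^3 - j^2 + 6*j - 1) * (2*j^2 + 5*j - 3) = 2*j^5 + 3*j^4 + 4*j^3 + 31*j^2 - 23*j + 3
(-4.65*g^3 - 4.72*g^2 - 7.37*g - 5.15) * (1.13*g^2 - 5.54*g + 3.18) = -5.2545*g^5 + 20.4274*g^4 + 3.0337*g^3 + 20.0007*g^2 + 5.0944*g - 16.377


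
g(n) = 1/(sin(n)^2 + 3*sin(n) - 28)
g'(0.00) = 0.00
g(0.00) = -0.04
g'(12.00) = 0.00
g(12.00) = -0.03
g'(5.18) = -0.00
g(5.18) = -0.03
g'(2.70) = 0.00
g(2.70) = -0.04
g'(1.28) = -0.00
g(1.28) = -0.04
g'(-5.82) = -0.00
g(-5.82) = -0.04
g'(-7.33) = -0.00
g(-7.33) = -0.03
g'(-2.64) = 0.00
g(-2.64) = -0.03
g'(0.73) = -0.00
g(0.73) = -0.04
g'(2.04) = 0.00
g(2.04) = -0.04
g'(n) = (-2*sin(n)*cos(n) - 3*cos(n))/(sin(n)^2 + 3*sin(n) - 28)^2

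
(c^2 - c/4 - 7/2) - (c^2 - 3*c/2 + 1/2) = 5*c/4 - 4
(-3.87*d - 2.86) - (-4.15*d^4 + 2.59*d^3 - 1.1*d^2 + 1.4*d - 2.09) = 4.15*d^4 - 2.59*d^3 + 1.1*d^2 - 5.27*d - 0.77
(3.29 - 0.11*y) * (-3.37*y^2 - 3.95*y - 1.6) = 0.3707*y^3 - 10.6528*y^2 - 12.8195*y - 5.264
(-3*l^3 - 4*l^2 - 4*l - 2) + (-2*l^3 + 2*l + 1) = -5*l^3 - 4*l^2 - 2*l - 1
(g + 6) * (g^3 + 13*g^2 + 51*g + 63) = g^4 + 19*g^3 + 129*g^2 + 369*g + 378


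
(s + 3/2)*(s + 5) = s^2 + 13*s/2 + 15/2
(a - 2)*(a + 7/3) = a^2 + a/3 - 14/3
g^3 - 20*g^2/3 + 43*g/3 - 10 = (g - 3)*(g - 2)*(g - 5/3)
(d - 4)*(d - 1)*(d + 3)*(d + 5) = d^4 + 3*d^3 - 21*d^2 - 43*d + 60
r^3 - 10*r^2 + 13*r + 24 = (r - 8)*(r - 3)*(r + 1)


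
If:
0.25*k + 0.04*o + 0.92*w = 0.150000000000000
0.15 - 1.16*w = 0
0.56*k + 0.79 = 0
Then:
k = -1.41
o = 9.59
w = 0.13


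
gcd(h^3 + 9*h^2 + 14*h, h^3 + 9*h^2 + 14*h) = h^3 + 9*h^2 + 14*h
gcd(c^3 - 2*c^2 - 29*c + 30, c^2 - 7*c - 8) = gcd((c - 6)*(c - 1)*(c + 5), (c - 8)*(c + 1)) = 1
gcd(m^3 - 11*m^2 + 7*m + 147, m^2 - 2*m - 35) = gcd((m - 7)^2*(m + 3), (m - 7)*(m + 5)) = m - 7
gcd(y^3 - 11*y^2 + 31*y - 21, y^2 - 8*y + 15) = y - 3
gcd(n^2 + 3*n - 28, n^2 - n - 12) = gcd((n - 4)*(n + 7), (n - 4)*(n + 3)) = n - 4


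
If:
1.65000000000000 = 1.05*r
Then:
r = 1.57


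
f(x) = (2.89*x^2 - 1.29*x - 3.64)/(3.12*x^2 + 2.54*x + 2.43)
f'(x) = (-6.24*x - 2.54)*(2.89*x^2 - 1.29*x - 3.64)/(3.12*x^2 + 2.54*x + 2.43)^2 + (5.78*x - 1.29)/(3.12*x^2 + 2.54*x + 2.43)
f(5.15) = 0.68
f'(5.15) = 0.05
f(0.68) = -0.57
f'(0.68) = 1.16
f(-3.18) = 1.15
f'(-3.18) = 0.01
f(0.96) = -0.29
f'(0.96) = 0.87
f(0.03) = -1.47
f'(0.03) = 1.15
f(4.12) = 0.61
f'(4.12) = 0.08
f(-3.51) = 1.14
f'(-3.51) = 0.02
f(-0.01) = -1.51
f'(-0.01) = 0.99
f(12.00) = 0.82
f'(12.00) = 0.01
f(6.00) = 0.71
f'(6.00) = 0.04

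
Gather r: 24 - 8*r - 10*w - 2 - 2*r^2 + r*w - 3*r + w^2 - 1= -2*r^2 + r*(w - 11) + w^2 - 10*w + 21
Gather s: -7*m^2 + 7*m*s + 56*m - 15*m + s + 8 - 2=-7*m^2 + 41*m + s*(7*m + 1) + 6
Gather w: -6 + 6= 0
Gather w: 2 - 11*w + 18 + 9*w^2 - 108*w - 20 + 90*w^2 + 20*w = 99*w^2 - 99*w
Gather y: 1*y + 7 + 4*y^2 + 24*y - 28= 4*y^2 + 25*y - 21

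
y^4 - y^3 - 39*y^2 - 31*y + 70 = (y - 7)*(y - 1)*(y + 2)*(y + 5)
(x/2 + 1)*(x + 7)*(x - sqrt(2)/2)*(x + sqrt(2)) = x^4/2 + sqrt(2)*x^3/4 + 9*x^3/2 + 9*sqrt(2)*x^2/4 + 13*x^2/2 - 9*x/2 + 7*sqrt(2)*x/2 - 7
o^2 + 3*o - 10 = (o - 2)*(o + 5)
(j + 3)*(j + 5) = j^2 + 8*j + 15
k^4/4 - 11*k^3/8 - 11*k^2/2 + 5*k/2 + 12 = (k/2 + 1)^2*(k - 8)*(k - 3/2)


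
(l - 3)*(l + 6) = l^2 + 3*l - 18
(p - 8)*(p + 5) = p^2 - 3*p - 40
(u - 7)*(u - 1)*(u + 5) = u^3 - 3*u^2 - 33*u + 35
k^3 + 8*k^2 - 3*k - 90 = (k - 3)*(k + 5)*(k + 6)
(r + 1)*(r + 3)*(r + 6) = r^3 + 10*r^2 + 27*r + 18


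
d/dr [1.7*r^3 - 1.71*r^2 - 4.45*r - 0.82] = 5.1*r^2 - 3.42*r - 4.45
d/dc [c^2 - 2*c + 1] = 2*c - 2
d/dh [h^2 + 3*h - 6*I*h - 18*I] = 2*h + 3 - 6*I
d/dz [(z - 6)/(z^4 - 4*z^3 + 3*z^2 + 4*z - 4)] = (-3*z^3 + 26*z^2 - 23*z - 10)/(z^7 - 6*z^6 + 10*z^5 + 4*z^4 - 23*z^3 + 10*z^2 + 12*z - 8)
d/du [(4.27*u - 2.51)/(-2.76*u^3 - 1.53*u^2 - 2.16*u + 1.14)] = (23.5704*u^3 - 14.2497*u^2 - 7.6806*u - 0.553800000000001)/(7.6176*u^6 + 8.4456*u^5 + 14.2641*u^4 + 0.316800000000002*u^3 + 1.1772*u^2 - 4.9248*u + 1.2996)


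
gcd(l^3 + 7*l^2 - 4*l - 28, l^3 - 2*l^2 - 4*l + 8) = l^2 - 4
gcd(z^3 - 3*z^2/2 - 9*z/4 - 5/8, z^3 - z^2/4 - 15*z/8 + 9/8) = 1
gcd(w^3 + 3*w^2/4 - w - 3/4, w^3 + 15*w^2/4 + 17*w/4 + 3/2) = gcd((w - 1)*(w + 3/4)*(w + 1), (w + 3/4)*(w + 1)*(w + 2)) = w^2 + 7*w/4 + 3/4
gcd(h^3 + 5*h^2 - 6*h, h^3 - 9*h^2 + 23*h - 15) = h - 1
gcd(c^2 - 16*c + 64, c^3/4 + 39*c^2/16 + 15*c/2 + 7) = 1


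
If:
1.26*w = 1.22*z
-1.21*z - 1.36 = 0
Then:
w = -1.09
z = -1.12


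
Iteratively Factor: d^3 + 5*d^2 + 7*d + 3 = (d + 1)*(d^2 + 4*d + 3) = (d + 1)*(d + 3)*(d + 1)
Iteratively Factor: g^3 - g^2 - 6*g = (g)*(g^2 - g - 6) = g*(g + 2)*(g - 3)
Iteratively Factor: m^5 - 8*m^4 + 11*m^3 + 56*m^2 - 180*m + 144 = (m - 2)*(m^4 - 6*m^3 - m^2 + 54*m - 72) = (m - 2)^2*(m^3 - 4*m^2 - 9*m + 36) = (m - 4)*(m - 2)^2*(m^2 - 9) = (m - 4)*(m - 2)^2*(m + 3)*(m - 3)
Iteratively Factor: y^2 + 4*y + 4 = (y + 2)*(y + 2)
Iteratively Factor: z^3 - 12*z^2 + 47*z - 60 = (z - 5)*(z^2 - 7*z + 12) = (z - 5)*(z - 4)*(z - 3)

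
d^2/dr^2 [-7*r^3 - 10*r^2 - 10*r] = -42*r - 20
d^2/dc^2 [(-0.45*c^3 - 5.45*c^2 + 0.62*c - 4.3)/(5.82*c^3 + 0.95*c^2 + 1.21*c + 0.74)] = (-364.23306*c^6 + 145.019268*c^5 - 1473.7113*c^4 - 47.5550279999999*c^3 - 216.445332*c^2 + 77.36466*c - 13.624596)/(197.137368*c^9 + 96.53634*c^8 + 138.714462*c^7 + 116.194643*c^6 + 53.388021*c^5 + 37.443603*c^4 + 16.436437*c^3 + 4.810962*c^2 + 1.987788*c + 0.405224)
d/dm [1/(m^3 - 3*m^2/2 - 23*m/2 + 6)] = 2*(-6*m^2 + 6*m + 23)/(2*m^3 - 3*m^2 - 23*m + 12)^2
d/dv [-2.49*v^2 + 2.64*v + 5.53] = 2.64 - 4.98*v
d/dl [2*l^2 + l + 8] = 4*l + 1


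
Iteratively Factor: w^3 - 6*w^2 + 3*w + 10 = (w - 2)*(w^2 - 4*w - 5) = (w - 5)*(w - 2)*(w + 1)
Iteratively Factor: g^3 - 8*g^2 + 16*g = (g - 4)*(g^2 - 4*g) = g*(g - 4)*(g - 4)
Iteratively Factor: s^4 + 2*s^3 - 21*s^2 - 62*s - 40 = (s + 2)*(s^3 - 21*s - 20) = (s + 1)*(s + 2)*(s^2 - s - 20) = (s - 5)*(s + 1)*(s + 2)*(s + 4)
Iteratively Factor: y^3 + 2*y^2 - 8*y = (y + 4)*(y^2 - 2*y) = y*(y + 4)*(y - 2)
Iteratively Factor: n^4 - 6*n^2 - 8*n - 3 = (n + 1)*(n^3 - n^2 - 5*n - 3) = (n + 1)^2*(n^2 - 2*n - 3) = (n + 1)^3*(n - 3)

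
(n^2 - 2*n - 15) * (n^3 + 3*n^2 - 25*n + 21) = n^5 + n^4 - 46*n^3 + 26*n^2 + 333*n - 315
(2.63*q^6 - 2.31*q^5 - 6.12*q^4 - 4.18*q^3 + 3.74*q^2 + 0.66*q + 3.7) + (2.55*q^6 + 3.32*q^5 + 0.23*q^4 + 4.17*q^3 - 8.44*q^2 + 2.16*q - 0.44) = 5.18*q^6 + 1.01*q^5 - 5.89*q^4 - 0.00999999999999979*q^3 - 4.7*q^2 + 2.82*q + 3.26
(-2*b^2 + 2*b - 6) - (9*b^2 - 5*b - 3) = -11*b^2 + 7*b - 3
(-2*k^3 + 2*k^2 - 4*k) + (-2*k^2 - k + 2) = -2*k^3 - 5*k + 2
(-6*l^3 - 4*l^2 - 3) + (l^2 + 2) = -6*l^3 - 3*l^2 - 1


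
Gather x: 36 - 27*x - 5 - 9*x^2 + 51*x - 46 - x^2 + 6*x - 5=-10*x^2 + 30*x - 20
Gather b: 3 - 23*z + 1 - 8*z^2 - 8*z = -8*z^2 - 31*z + 4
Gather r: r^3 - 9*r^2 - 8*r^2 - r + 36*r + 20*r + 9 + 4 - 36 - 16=r^3 - 17*r^2 + 55*r - 39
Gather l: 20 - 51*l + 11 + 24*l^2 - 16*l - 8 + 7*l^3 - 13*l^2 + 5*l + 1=7*l^3 + 11*l^2 - 62*l + 24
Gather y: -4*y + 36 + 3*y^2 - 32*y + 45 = 3*y^2 - 36*y + 81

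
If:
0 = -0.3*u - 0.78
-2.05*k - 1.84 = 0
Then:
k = -0.90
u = -2.60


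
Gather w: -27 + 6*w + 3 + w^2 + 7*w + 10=w^2 + 13*w - 14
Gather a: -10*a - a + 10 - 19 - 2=-11*a - 11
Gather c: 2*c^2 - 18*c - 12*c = 2*c^2 - 30*c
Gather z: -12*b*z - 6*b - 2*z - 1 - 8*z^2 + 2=-6*b - 8*z^2 + z*(-12*b - 2) + 1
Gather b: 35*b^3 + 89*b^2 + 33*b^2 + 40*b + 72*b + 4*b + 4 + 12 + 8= 35*b^3 + 122*b^2 + 116*b + 24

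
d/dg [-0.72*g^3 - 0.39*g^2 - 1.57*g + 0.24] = -2.16*g^2 - 0.78*g - 1.57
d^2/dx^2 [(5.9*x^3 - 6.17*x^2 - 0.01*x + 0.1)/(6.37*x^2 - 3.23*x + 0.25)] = (-4.54747350886464e-13*x^5 + 9.09494701772928e-13*x^4 - 150.391552*x^3 + 54.71499*x^2 - 10.03701*x + 0.98068)/(258.474853*x^6 - 393.190161*x^5 + 229.805394*x^4 - 64.560917*x^3 + 9.01905*x^2 - 0.605625*x + 0.015625)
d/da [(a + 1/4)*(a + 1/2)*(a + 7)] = 3*a^2 + 31*a/2 + 43/8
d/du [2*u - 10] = 2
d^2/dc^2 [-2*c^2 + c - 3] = -4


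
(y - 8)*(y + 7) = y^2 - y - 56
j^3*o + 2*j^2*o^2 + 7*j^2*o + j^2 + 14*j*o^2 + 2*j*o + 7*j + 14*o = (j + 7)*(j + 2*o)*(j*o + 1)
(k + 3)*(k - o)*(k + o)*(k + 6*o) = k^4 + 6*k^3*o + 3*k^3 - k^2*o^2 + 18*k^2*o - 6*k*o^3 - 3*k*o^2 - 18*o^3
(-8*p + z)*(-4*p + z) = 32*p^2 - 12*p*z + z^2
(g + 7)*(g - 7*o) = g^2 - 7*g*o + 7*g - 49*o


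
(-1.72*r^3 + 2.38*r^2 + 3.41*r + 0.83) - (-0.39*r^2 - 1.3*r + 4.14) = -1.72*r^3 + 2.77*r^2 + 4.71*r - 3.31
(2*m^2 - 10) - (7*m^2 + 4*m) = -5*m^2 - 4*m - 10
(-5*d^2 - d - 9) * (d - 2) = -5*d^3 + 9*d^2 - 7*d + 18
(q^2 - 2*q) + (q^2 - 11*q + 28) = 2*q^2 - 13*q + 28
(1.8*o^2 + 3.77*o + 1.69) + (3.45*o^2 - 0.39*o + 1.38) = 5.25*o^2 + 3.38*o + 3.07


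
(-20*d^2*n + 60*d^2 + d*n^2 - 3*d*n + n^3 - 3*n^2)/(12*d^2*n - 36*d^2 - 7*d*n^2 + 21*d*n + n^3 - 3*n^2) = (-5*d - n)/(3*d - n)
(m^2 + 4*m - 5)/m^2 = 1 + 4/m - 5/m^2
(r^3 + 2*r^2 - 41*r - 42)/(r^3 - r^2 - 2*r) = (r^2 + r - 42)/(r*(r - 2))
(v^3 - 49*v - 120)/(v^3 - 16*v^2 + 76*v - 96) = (v^2 + 8*v + 15)/(v^2 - 8*v + 12)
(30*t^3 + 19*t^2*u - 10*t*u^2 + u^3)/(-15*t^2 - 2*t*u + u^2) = (-6*t^2 - 5*t*u + u^2)/(3*t + u)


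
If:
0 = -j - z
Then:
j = -z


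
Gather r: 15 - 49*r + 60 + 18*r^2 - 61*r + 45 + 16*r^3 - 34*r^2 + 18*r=16*r^3 - 16*r^2 - 92*r + 120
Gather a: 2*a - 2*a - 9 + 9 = 0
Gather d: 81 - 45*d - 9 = 72 - 45*d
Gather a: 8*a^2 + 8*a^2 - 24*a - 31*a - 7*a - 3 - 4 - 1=16*a^2 - 62*a - 8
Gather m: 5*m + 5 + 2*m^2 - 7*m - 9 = 2*m^2 - 2*m - 4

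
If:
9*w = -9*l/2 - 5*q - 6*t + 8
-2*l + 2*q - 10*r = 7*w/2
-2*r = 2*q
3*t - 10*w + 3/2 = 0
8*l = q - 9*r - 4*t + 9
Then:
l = 1443/899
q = 523/1798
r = -523/1798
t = -419/1798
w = 72/899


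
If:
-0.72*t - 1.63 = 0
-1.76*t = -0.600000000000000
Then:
No Solution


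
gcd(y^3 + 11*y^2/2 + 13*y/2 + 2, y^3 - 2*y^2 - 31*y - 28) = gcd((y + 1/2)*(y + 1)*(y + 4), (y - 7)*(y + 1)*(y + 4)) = y^2 + 5*y + 4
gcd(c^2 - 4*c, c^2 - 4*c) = c^2 - 4*c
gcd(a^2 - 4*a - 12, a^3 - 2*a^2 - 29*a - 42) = a + 2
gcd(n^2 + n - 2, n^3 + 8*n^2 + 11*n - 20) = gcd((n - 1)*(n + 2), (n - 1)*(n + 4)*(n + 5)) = n - 1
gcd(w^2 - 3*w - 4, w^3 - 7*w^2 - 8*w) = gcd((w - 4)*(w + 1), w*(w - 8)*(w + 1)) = w + 1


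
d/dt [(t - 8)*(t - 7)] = 2*t - 15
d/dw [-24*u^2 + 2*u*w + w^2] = 2*u + 2*w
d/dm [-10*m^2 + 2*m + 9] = 2 - 20*m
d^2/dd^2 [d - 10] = 0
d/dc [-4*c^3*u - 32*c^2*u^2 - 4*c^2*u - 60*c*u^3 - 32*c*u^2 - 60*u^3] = 4*u*(-3*c^2 - 16*c*u - 2*c - 15*u^2 - 8*u)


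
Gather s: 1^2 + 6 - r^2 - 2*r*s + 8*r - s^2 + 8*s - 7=-r^2 + 8*r - s^2 + s*(8 - 2*r)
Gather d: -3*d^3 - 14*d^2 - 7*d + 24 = -3*d^3 - 14*d^2 - 7*d + 24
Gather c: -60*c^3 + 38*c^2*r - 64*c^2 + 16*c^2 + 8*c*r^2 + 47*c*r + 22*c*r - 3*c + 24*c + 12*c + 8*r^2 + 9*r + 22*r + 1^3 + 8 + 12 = -60*c^3 + c^2*(38*r - 48) + c*(8*r^2 + 69*r + 33) + 8*r^2 + 31*r + 21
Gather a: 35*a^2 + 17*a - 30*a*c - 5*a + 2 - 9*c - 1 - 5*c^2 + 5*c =35*a^2 + a*(12 - 30*c) - 5*c^2 - 4*c + 1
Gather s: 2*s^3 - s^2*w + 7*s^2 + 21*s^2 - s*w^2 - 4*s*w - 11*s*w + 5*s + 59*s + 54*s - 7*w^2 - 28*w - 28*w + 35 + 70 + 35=2*s^3 + s^2*(28 - w) + s*(-w^2 - 15*w + 118) - 7*w^2 - 56*w + 140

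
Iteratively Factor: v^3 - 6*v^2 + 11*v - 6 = (v - 3)*(v^2 - 3*v + 2) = (v - 3)*(v - 1)*(v - 2)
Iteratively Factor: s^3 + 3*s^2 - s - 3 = (s + 1)*(s^2 + 2*s - 3) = (s + 1)*(s + 3)*(s - 1)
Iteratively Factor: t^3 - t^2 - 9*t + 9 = (t - 1)*(t^2 - 9) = (t - 1)*(t + 3)*(t - 3)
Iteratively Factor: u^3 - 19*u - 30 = (u - 5)*(u^2 + 5*u + 6) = (u - 5)*(u + 3)*(u + 2)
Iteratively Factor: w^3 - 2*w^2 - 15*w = (w)*(w^2 - 2*w - 15) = w*(w - 5)*(w + 3)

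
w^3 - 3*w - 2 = (w - 2)*(w + 1)^2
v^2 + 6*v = v*(v + 6)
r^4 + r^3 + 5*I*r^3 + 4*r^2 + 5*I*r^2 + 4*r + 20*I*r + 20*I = (r + 1)*(r - 2*I)*(r + 2*I)*(r + 5*I)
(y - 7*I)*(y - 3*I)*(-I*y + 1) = -I*y^3 - 9*y^2 + 11*I*y - 21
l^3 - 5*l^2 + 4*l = l*(l - 4)*(l - 1)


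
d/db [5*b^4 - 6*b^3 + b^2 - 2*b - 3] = 20*b^3 - 18*b^2 + 2*b - 2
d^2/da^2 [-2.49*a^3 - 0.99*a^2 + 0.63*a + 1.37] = -14.94*a - 1.98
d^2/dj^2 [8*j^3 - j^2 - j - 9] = 48*j - 2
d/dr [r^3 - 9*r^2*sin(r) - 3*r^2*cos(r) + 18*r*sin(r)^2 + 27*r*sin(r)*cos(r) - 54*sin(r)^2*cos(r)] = 3*r^2*sin(r) - 9*r^2*cos(r) + 3*r^2 - 18*r*sin(r) + 18*r*sin(2*r) - 6*r*cos(r) + 27*r*cos(2*r) + 27*sin(r)/2 + 27*sin(2*r)/2 - 81*sin(3*r)/2 - 9*cos(2*r) + 9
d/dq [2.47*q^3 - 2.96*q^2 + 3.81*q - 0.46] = 7.41*q^2 - 5.92*q + 3.81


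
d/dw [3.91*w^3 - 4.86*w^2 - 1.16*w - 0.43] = 11.73*w^2 - 9.72*w - 1.16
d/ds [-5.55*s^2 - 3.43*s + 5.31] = -11.1*s - 3.43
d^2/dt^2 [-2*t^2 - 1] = -4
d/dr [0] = 0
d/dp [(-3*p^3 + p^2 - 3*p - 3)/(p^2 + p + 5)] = (-3*p^4 - 6*p^3 - 41*p^2 + 16*p - 12)/(p^4 + 2*p^3 + 11*p^2 + 10*p + 25)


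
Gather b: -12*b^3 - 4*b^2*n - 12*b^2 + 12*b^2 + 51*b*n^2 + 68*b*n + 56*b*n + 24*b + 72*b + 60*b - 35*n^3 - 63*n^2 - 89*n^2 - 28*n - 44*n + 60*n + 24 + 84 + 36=-12*b^3 - 4*b^2*n + b*(51*n^2 + 124*n + 156) - 35*n^3 - 152*n^2 - 12*n + 144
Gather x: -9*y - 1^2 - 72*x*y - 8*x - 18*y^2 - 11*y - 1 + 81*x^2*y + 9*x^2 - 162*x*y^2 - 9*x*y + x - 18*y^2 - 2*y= x^2*(81*y + 9) + x*(-162*y^2 - 81*y - 7) - 36*y^2 - 22*y - 2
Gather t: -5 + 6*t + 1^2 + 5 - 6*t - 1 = 0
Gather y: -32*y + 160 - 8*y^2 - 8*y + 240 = -8*y^2 - 40*y + 400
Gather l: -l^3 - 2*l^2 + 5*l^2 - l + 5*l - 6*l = -l^3 + 3*l^2 - 2*l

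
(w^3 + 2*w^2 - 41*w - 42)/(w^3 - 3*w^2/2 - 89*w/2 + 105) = 2*(w + 1)/(2*w - 5)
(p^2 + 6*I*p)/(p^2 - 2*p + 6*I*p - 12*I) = p/(p - 2)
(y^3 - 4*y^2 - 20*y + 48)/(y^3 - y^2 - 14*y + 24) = (y - 6)/(y - 3)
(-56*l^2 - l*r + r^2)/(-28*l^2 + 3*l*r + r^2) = (-8*l + r)/(-4*l + r)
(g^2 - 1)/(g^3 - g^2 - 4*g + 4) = (g + 1)/(g^2 - 4)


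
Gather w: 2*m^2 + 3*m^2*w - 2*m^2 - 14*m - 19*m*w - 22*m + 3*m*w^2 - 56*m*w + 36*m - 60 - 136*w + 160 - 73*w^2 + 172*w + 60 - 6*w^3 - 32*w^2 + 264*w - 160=-6*w^3 + w^2*(3*m - 105) + w*(3*m^2 - 75*m + 300)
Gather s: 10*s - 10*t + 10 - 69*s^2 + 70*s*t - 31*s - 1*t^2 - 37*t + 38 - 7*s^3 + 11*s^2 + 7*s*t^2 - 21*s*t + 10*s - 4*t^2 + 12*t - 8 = -7*s^3 - 58*s^2 + s*(7*t^2 + 49*t - 11) - 5*t^2 - 35*t + 40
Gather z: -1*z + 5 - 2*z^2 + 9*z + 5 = -2*z^2 + 8*z + 10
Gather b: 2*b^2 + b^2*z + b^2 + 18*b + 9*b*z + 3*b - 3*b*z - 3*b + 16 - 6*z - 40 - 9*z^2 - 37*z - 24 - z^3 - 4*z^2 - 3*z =b^2*(z + 3) + b*(6*z + 18) - z^3 - 13*z^2 - 46*z - 48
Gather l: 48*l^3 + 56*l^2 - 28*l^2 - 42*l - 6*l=48*l^3 + 28*l^2 - 48*l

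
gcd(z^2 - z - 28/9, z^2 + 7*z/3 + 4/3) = z + 4/3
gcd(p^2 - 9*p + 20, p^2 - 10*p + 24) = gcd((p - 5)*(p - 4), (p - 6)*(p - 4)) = p - 4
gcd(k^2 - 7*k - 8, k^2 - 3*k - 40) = k - 8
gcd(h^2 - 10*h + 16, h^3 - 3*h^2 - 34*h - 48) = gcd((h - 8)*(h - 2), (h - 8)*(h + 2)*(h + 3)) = h - 8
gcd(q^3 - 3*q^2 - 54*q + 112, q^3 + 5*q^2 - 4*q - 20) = q - 2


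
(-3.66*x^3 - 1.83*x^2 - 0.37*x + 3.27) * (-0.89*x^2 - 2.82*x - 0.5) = 3.2574*x^5 + 11.9499*x^4 + 7.3199*x^3 - 0.9519*x^2 - 9.0364*x - 1.635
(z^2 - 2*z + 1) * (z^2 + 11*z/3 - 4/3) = z^4 + 5*z^3/3 - 23*z^2/3 + 19*z/3 - 4/3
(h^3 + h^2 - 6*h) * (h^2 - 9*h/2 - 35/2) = h^5 - 7*h^4/2 - 28*h^3 + 19*h^2/2 + 105*h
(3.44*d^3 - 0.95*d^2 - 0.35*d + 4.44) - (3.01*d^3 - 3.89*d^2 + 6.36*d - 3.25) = 0.43*d^3 + 2.94*d^2 - 6.71*d + 7.69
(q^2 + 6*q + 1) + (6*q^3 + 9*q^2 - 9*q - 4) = 6*q^3 + 10*q^2 - 3*q - 3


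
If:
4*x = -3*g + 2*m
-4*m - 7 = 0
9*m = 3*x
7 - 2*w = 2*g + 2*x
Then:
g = 35/6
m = -7/4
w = 35/12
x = -21/4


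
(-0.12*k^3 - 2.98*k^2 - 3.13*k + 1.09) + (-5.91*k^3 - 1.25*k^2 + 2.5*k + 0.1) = -6.03*k^3 - 4.23*k^2 - 0.63*k + 1.19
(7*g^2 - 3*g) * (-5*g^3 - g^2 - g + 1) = -35*g^5 + 8*g^4 - 4*g^3 + 10*g^2 - 3*g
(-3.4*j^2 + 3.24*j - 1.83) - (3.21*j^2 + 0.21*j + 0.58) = -6.61*j^2 + 3.03*j - 2.41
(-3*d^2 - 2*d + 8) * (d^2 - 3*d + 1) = -3*d^4 + 7*d^3 + 11*d^2 - 26*d + 8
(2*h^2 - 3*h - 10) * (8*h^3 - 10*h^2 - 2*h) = 16*h^5 - 44*h^4 - 54*h^3 + 106*h^2 + 20*h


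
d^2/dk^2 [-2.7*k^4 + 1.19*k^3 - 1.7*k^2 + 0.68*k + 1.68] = -32.4*k^2 + 7.14*k - 3.4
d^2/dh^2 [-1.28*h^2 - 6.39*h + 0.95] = -2.56000000000000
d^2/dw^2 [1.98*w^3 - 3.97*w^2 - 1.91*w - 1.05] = 11.88*w - 7.94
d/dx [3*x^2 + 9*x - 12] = 6*x + 9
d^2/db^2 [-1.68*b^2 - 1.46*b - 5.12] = -3.36000000000000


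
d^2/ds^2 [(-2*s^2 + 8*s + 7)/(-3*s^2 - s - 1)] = 6*(-26*s^3 - 69*s^2 + 3*s + 8)/(27*s^6 + 27*s^5 + 36*s^4 + 19*s^3 + 12*s^2 + 3*s + 1)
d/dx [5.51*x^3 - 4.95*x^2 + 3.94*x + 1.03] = 16.53*x^2 - 9.9*x + 3.94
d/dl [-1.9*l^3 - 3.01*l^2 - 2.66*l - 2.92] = -5.7*l^2 - 6.02*l - 2.66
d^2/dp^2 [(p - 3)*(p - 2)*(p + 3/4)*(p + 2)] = 12*p^2 - 27*p/2 - 25/2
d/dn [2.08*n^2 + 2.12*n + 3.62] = 4.16*n + 2.12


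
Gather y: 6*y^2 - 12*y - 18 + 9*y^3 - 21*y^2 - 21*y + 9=9*y^3 - 15*y^2 - 33*y - 9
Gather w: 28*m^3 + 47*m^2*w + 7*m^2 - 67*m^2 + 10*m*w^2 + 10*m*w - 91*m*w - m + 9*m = 28*m^3 - 60*m^2 + 10*m*w^2 + 8*m + w*(47*m^2 - 81*m)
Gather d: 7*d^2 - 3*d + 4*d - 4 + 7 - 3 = 7*d^2 + d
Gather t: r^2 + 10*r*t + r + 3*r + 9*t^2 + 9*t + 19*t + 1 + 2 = r^2 + 4*r + 9*t^2 + t*(10*r + 28) + 3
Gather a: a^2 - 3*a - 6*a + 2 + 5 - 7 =a^2 - 9*a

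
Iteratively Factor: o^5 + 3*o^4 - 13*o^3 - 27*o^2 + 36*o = (o)*(o^4 + 3*o^3 - 13*o^2 - 27*o + 36) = o*(o + 3)*(o^3 - 13*o + 12) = o*(o - 1)*(o + 3)*(o^2 + o - 12) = o*(o - 1)*(o + 3)*(o + 4)*(o - 3)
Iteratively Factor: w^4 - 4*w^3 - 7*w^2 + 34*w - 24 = (w - 4)*(w^3 - 7*w + 6) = (w - 4)*(w - 1)*(w^2 + w - 6) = (w - 4)*(w - 1)*(w + 3)*(w - 2)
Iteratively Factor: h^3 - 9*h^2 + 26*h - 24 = (h - 3)*(h^2 - 6*h + 8) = (h - 3)*(h - 2)*(h - 4)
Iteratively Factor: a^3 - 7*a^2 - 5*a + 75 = (a - 5)*(a^2 - 2*a - 15) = (a - 5)^2*(a + 3)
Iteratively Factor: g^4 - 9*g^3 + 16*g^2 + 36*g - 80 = (g - 4)*(g^3 - 5*g^2 - 4*g + 20) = (g - 5)*(g - 4)*(g^2 - 4) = (g - 5)*(g - 4)*(g + 2)*(g - 2)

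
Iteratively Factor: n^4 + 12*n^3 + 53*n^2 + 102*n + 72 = (n + 4)*(n^3 + 8*n^2 + 21*n + 18) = (n + 2)*(n + 4)*(n^2 + 6*n + 9) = (n + 2)*(n + 3)*(n + 4)*(n + 3)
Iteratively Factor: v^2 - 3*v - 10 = (v + 2)*(v - 5)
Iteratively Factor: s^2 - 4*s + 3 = (s - 1)*(s - 3)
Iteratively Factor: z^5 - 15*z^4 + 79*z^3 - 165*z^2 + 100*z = (z - 5)*(z^4 - 10*z^3 + 29*z^2 - 20*z) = (z - 5)*(z - 1)*(z^3 - 9*z^2 + 20*z) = (z - 5)*(z - 4)*(z - 1)*(z^2 - 5*z) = z*(z - 5)*(z - 4)*(z - 1)*(z - 5)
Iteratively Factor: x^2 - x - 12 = (x - 4)*(x + 3)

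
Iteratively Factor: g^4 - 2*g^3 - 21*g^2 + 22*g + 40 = (g + 4)*(g^3 - 6*g^2 + 3*g + 10) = (g - 2)*(g + 4)*(g^2 - 4*g - 5) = (g - 5)*(g - 2)*(g + 4)*(g + 1)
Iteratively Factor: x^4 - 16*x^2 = (x)*(x^3 - 16*x) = x^2*(x^2 - 16) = x^2*(x - 4)*(x + 4)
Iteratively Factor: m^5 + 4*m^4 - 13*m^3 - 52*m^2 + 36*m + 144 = (m + 2)*(m^4 + 2*m^3 - 17*m^2 - 18*m + 72) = (m - 3)*(m + 2)*(m^3 + 5*m^2 - 2*m - 24) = (m - 3)*(m + 2)*(m + 3)*(m^2 + 2*m - 8) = (m - 3)*(m + 2)*(m + 3)*(m + 4)*(m - 2)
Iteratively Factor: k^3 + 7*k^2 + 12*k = (k + 4)*(k^2 + 3*k) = (k + 3)*(k + 4)*(k)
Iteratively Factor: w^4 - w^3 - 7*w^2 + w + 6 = (w - 1)*(w^3 - 7*w - 6) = (w - 1)*(w + 2)*(w^2 - 2*w - 3) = (w - 3)*(w - 1)*(w + 2)*(w + 1)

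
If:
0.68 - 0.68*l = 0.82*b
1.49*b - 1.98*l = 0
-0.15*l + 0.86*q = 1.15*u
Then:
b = 0.51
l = 0.38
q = 1.33720930232558*u + 0.067020983856401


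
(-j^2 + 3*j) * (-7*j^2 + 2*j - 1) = 7*j^4 - 23*j^3 + 7*j^2 - 3*j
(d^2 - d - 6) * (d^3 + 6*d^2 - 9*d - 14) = d^5 + 5*d^4 - 21*d^3 - 41*d^2 + 68*d + 84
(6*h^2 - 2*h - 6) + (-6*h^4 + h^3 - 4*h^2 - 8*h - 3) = -6*h^4 + h^3 + 2*h^2 - 10*h - 9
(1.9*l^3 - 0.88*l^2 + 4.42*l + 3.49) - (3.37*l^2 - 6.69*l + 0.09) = 1.9*l^3 - 4.25*l^2 + 11.11*l + 3.4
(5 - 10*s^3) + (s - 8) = -10*s^3 + s - 3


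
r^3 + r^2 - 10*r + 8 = (r - 2)*(r - 1)*(r + 4)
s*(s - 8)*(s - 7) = s^3 - 15*s^2 + 56*s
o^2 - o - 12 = (o - 4)*(o + 3)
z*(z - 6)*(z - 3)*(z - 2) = z^4 - 11*z^3 + 36*z^2 - 36*z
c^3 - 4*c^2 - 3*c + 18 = (c - 3)^2*(c + 2)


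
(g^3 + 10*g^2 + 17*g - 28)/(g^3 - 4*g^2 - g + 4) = (g^2 + 11*g + 28)/(g^2 - 3*g - 4)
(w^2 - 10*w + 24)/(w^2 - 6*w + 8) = (w - 6)/(w - 2)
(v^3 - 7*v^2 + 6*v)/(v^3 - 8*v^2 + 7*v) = (v - 6)/(v - 7)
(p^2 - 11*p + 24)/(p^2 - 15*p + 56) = (p - 3)/(p - 7)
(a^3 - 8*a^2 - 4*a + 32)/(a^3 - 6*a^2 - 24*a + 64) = (a + 2)/(a + 4)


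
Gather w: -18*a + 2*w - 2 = -18*a + 2*w - 2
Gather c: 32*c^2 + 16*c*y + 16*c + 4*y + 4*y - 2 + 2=32*c^2 + c*(16*y + 16) + 8*y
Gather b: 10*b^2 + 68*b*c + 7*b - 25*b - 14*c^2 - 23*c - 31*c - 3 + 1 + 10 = 10*b^2 + b*(68*c - 18) - 14*c^2 - 54*c + 8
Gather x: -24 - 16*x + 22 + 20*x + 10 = 4*x + 8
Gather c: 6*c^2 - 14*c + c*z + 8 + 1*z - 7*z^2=6*c^2 + c*(z - 14) - 7*z^2 + z + 8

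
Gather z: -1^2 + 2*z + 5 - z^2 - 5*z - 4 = -z^2 - 3*z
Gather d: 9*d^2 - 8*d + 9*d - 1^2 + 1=9*d^2 + d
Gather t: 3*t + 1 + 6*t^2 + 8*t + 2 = 6*t^2 + 11*t + 3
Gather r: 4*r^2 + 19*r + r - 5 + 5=4*r^2 + 20*r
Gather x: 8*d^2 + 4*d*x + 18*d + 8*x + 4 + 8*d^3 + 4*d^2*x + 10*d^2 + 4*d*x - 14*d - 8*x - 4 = 8*d^3 + 18*d^2 + 4*d + x*(4*d^2 + 8*d)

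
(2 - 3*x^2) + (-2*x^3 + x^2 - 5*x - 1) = -2*x^3 - 2*x^2 - 5*x + 1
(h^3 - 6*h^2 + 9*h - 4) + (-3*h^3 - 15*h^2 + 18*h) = -2*h^3 - 21*h^2 + 27*h - 4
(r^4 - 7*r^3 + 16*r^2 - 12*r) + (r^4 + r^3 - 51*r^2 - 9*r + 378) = 2*r^4 - 6*r^3 - 35*r^2 - 21*r + 378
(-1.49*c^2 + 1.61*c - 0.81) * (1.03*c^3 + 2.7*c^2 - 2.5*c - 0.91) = -1.5347*c^5 - 2.3647*c^4 + 7.2377*c^3 - 4.8561*c^2 + 0.5599*c + 0.7371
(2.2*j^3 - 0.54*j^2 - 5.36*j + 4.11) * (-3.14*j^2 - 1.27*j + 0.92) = -6.908*j^5 - 1.0984*j^4 + 19.5402*j^3 - 6.595*j^2 - 10.1509*j + 3.7812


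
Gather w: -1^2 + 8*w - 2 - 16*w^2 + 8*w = -16*w^2 + 16*w - 3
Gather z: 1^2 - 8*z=1 - 8*z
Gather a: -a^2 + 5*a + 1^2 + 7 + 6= -a^2 + 5*a + 14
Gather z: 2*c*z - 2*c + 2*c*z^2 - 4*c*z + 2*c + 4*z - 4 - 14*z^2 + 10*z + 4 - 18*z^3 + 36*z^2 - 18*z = -18*z^3 + z^2*(2*c + 22) + z*(-2*c - 4)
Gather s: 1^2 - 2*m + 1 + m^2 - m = m^2 - 3*m + 2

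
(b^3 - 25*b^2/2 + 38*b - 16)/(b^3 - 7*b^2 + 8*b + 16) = (b^2 - 17*b/2 + 4)/(b^2 - 3*b - 4)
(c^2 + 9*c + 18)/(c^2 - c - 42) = (c + 3)/(c - 7)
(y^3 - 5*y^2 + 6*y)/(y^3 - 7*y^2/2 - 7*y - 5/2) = 2*y*(-y^2 + 5*y - 6)/(-2*y^3 + 7*y^2 + 14*y + 5)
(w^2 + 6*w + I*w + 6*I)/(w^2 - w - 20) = (w^2 + w*(6 + I) + 6*I)/(w^2 - w - 20)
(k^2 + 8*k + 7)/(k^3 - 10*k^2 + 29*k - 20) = (k^2 + 8*k + 7)/(k^3 - 10*k^2 + 29*k - 20)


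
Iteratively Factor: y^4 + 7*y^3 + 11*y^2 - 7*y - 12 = (y + 1)*(y^3 + 6*y^2 + 5*y - 12) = (y + 1)*(y + 3)*(y^2 + 3*y - 4) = (y - 1)*(y + 1)*(y + 3)*(y + 4)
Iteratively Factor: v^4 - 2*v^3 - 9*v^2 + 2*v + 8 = (v - 4)*(v^3 + 2*v^2 - v - 2) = (v - 4)*(v + 2)*(v^2 - 1) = (v - 4)*(v - 1)*(v + 2)*(v + 1)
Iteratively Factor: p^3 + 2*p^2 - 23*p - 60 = (p - 5)*(p^2 + 7*p + 12) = (p - 5)*(p + 4)*(p + 3)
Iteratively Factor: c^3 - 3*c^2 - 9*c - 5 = (c + 1)*(c^2 - 4*c - 5) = (c - 5)*(c + 1)*(c + 1)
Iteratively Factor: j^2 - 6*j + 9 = (j - 3)*(j - 3)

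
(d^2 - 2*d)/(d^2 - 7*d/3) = 3*(d - 2)/(3*d - 7)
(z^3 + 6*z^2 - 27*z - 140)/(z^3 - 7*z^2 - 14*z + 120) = (z + 7)/(z - 6)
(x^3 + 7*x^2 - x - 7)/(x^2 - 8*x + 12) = (x^3 + 7*x^2 - x - 7)/(x^2 - 8*x + 12)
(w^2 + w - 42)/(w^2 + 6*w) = (w^2 + w - 42)/(w*(w + 6))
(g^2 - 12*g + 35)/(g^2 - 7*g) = (g - 5)/g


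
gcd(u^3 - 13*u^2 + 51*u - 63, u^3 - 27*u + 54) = u^2 - 6*u + 9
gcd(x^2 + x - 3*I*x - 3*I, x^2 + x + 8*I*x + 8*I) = x + 1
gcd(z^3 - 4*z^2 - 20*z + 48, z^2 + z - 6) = z - 2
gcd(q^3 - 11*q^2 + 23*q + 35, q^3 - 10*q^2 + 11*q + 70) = q^2 - 12*q + 35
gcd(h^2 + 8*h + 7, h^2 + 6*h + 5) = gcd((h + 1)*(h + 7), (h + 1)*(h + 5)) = h + 1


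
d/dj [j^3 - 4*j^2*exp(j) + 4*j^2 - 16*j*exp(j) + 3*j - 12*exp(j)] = -4*j^2*exp(j) + 3*j^2 - 24*j*exp(j) + 8*j - 28*exp(j) + 3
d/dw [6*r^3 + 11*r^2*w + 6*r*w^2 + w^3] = 11*r^2 + 12*r*w + 3*w^2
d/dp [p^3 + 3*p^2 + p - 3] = 3*p^2 + 6*p + 1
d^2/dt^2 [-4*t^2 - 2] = -8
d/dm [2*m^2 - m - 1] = 4*m - 1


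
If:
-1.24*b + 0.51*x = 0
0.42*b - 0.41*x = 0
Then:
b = 0.00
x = 0.00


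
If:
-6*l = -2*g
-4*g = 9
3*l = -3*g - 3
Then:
No Solution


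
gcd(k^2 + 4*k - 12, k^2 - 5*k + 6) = k - 2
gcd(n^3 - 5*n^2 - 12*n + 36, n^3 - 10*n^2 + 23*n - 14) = n - 2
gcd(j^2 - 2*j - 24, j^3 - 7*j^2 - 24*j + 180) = j - 6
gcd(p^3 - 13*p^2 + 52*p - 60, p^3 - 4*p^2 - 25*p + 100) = p - 5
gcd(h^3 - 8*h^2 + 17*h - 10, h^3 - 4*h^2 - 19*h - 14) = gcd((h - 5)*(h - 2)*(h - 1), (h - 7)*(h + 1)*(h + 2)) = 1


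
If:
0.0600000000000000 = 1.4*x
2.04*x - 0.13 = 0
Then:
No Solution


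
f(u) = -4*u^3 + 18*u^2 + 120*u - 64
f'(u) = -12*u^2 + 36*u + 120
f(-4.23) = 53.22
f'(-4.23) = -246.99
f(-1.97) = -199.96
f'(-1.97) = 2.51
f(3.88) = 438.93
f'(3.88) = 79.03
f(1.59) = 156.23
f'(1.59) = 146.90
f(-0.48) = -117.01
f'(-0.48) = 99.96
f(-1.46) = -188.38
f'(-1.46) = 41.86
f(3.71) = 424.69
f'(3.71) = 88.39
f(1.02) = 72.88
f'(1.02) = 144.24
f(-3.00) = -154.00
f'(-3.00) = -96.00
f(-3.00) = -154.00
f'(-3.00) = -96.00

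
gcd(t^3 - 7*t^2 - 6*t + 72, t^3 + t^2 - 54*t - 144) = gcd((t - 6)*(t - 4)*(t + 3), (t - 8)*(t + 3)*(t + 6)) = t + 3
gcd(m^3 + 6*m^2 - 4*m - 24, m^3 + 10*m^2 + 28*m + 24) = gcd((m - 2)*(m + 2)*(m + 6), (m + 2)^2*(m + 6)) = m^2 + 8*m + 12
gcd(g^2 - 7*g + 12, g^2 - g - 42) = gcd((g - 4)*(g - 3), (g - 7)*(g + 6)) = 1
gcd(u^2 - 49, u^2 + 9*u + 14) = u + 7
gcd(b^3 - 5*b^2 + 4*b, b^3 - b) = b^2 - b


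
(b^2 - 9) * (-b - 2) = -b^3 - 2*b^2 + 9*b + 18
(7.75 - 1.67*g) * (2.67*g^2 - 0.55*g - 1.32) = -4.4589*g^3 + 21.611*g^2 - 2.0581*g - 10.23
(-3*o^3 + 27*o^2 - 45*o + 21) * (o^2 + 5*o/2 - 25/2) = -3*o^5 + 39*o^4/2 + 60*o^3 - 429*o^2 + 615*o - 525/2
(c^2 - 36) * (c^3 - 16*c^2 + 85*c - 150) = c^5 - 16*c^4 + 49*c^3 + 426*c^2 - 3060*c + 5400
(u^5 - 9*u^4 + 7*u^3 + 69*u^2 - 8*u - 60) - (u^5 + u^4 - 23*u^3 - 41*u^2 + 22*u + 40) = -10*u^4 + 30*u^3 + 110*u^2 - 30*u - 100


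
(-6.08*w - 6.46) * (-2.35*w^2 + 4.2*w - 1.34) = 14.288*w^3 - 10.355*w^2 - 18.9848*w + 8.6564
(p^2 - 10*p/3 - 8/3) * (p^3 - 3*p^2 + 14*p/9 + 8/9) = p^5 - 19*p^4/3 + 80*p^3/9 + 100*p^2/27 - 64*p/9 - 64/27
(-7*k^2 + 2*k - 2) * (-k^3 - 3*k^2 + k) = 7*k^5 + 19*k^4 - 11*k^3 + 8*k^2 - 2*k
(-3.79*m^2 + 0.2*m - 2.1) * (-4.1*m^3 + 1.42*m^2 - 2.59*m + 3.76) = 15.539*m^5 - 6.2018*m^4 + 18.7101*m^3 - 17.7504*m^2 + 6.191*m - 7.896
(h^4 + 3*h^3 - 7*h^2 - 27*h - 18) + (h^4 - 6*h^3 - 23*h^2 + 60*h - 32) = 2*h^4 - 3*h^3 - 30*h^2 + 33*h - 50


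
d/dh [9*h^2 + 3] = 18*h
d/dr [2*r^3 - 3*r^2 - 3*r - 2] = 6*r^2 - 6*r - 3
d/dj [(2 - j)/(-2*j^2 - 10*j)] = (-j^2 + 4*j + 10)/(2*j^2*(j^2 + 10*j + 25))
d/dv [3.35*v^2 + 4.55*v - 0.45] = 6.7*v + 4.55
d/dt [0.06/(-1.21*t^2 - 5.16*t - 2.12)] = (0.1452*t + 0.3096)/(1.21*t^2 + 5.16*t + 2.12)^2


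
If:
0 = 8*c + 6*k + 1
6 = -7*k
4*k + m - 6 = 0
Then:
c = 29/56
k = -6/7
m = 66/7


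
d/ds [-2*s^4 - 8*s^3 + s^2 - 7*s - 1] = -8*s^3 - 24*s^2 + 2*s - 7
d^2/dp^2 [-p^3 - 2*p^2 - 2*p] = -6*p - 4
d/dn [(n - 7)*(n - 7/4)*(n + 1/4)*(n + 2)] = 4*n^3 - 39*n^2/2 - 111*n/8 + 371/16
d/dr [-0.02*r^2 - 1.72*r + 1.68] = -0.04*r - 1.72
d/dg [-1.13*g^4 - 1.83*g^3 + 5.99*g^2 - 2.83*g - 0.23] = -4.52*g^3 - 5.49*g^2 + 11.98*g - 2.83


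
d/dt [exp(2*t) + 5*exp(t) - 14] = (2*exp(t) + 5)*exp(t)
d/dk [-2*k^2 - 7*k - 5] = -4*k - 7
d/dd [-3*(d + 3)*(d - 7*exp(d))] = 21*d*exp(d) - 6*d + 84*exp(d) - 9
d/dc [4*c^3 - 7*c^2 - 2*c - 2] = 12*c^2 - 14*c - 2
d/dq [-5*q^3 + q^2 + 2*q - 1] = -15*q^2 + 2*q + 2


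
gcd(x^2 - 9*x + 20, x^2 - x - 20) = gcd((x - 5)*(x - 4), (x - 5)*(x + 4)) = x - 5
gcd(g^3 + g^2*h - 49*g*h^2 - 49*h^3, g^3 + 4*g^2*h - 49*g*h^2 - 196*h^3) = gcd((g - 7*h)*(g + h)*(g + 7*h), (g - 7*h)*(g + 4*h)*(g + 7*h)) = g^2 - 49*h^2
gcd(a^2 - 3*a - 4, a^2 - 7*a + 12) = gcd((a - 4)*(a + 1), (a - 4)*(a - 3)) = a - 4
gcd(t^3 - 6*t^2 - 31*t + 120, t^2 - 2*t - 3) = t - 3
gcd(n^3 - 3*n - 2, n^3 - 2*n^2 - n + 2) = n^2 - n - 2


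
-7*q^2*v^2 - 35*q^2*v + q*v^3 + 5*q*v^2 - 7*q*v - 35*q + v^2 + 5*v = (-7*q + v)*(v + 5)*(q*v + 1)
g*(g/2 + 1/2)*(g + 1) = g^3/2 + g^2 + g/2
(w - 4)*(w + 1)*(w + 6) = w^3 + 3*w^2 - 22*w - 24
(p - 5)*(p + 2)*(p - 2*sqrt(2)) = p^3 - 3*p^2 - 2*sqrt(2)*p^2 - 10*p + 6*sqrt(2)*p + 20*sqrt(2)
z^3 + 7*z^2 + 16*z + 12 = (z + 2)^2*(z + 3)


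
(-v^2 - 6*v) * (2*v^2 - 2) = -2*v^4 - 12*v^3 + 2*v^2 + 12*v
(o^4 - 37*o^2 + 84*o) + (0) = o^4 - 37*o^2 + 84*o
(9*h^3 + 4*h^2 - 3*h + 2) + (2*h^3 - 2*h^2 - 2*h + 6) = 11*h^3 + 2*h^2 - 5*h + 8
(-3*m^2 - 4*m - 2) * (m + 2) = -3*m^3 - 10*m^2 - 10*m - 4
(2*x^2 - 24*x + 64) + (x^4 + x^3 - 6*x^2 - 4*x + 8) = x^4 + x^3 - 4*x^2 - 28*x + 72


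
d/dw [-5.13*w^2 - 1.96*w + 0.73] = -10.26*w - 1.96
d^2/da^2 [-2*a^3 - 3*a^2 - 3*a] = -12*a - 6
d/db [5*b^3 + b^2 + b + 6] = 15*b^2 + 2*b + 1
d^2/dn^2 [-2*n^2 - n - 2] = -4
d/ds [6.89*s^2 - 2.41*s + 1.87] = 13.78*s - 2.41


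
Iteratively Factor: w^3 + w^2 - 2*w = (w)*(w^2 + w - 2) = w*(w + 2)*(w - 1)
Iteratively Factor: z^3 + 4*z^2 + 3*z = (z + 3)*(z^2 + z) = (z + 1)*(z + 3)*(z)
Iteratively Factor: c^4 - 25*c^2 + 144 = (c + 4)*(c^3 - 4*c^2 - 9*c + 36) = (c - 4)*(c + 4)*(c^2 - 9) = (c - 4)*(c - 3)*(c + 4)*(c + 3)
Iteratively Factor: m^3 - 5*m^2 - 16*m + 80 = (m - 5)*(m^2 - 16) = (m - 5)*(m - 4)*(m + 4)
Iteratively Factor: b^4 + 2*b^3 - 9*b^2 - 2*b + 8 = (b - 1)*(b^3 + 3*b^2 - 6*b - 8) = (b - 2)*(b - 1)*(b^2 + 5*b + 4) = (b - 2)*(b - 1)*(b + 4)*(b + 1)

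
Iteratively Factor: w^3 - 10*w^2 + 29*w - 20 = (w - 1)*(w^2 - 9*w + 20) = (w - 5)*(w - 1)*(w - 4)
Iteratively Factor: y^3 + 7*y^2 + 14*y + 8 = (y + 2)*(y^2 + 5*y + 4) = (y + 2)*(y + 4)*(y + 1)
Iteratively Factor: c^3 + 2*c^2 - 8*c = (c - 2)*(c^2 + 4*c) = c*(c - 2)*(c + 4)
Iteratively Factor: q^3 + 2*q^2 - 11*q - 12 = (q + 4)*(q^2 - 2*q - 3) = (q + 1)*(q + 4)*(q - 3)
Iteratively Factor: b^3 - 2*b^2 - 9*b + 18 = (b + 3)*(b^2 - 5*b + 6) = (b - 2)*(b + 3)*(b - 3)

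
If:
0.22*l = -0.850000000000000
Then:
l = -3.86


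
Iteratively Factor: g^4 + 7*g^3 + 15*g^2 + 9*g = (g)*(g^3 + 7*g^2 + 15*g + 9) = g*(g + 3)*(g^2 + 4*g + 3) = g*(g + 3)^2*(g + 1)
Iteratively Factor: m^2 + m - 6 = (m + 3)*(m - 2)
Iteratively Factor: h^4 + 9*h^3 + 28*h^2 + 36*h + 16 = (h + 2)*(h^3 + 7*h^2 + 14*h + 8) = (h + 2)*(h + 4)*(h^2 + 3*h + 2) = (h + 2)^2*(h + 4)*(h + 1)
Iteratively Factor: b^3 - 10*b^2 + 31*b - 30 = (b - 3)*(b^2 - 7*b + 10) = (b - 5)*(b - 3)*(b - 2)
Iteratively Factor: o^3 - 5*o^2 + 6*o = (o)*(o^2 - 5*o + 6) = o*(o - 3)*(o - 2)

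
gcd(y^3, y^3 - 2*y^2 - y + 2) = 1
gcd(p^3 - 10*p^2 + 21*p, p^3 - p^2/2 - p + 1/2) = 1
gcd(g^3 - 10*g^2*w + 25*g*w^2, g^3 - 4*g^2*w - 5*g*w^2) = -g^2 + 5*g*w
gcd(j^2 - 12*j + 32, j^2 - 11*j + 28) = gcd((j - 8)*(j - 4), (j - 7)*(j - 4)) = j - 4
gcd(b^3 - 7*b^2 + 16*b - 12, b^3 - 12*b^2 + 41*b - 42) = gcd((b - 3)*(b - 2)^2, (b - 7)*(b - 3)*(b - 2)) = b^2 - 5*b + 6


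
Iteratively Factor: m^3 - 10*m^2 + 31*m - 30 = (m - 5)*(m^2 - 5*m + 6) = (m - 5)*(m - 2)*(m - 3)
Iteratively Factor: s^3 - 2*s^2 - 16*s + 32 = (s + 4)*(s^2 - 6*s + 8) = (s - 4)*(s + 4)*(s - 2)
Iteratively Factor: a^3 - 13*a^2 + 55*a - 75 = (a - 3)*(a^2 - 10*a + 25) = (a - 5)*(a - 3)*(a - 5)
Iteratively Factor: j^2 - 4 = (j + 2)*(j - 2)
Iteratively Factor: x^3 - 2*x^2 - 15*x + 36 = (x + 4)*(x^2 - 6*x + 9) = (x - 3)*(x + 4)*(x - 3)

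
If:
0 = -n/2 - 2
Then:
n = -4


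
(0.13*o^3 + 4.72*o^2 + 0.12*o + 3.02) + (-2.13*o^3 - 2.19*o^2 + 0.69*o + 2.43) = -2.0*o^3 + 2.53*o^2 + 0.81*o + 5.45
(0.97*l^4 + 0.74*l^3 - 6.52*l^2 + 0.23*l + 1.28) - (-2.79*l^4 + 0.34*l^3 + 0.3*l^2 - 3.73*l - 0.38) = 3.76*l^4 + 0.4*l^3 - 6.82*l^2 + 3.96*l + 1.66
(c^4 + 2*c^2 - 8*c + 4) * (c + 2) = c^5 + 2*c^4 + 2*c^3 - 4*c^2 - 12*c + 8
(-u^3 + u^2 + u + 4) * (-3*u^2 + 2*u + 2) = 3*u^5 - 5*u^4 - 3*u^3 - 8*u^2 + 10*u + 8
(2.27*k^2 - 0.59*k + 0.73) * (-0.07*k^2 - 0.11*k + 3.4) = -0.1589*k^4 - 0.2084*k^3 + 7.7318*k^2 - 2.0863*k + 2.482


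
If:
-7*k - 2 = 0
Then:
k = -2/7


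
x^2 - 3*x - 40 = (x - 8)*(x + 5)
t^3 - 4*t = t*(t - 2)*(t + 2)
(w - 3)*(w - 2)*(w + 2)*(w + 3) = w^4 - 13*w^2 + 36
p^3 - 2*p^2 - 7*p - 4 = (p - 4)*(p + 1)^2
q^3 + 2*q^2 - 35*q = q*(q - 5)*(q + 7)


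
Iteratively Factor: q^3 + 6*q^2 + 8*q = (q)*(q^2 + 6*q + 8) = q*(q + 2)*(q + 4)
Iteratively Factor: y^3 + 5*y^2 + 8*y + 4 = (y + 2)*(y^2 + 3*y + 2) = (y + 2)^2*(y + 1)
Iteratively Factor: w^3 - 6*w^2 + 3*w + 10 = (w + 1)*(w^2 - 7*w + 10) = (w - 5)*(w + 1)*(w - 2)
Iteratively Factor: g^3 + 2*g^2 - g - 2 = (g + 2)*(g^2 - 1) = (g - 1)*(g + 2)*(g + 1)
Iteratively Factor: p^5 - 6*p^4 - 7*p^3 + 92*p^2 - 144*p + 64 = (p + 4)*(p^4 - 10*p^3 + 33*p^2 - 40*p + 16) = (p - 1)*(p + 4)*(p^3 - 9*p^2 + 24*p - 16) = (p - 4)*(p - 1)*(p + 4)*(p^2 - 5*p + 4) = (p - 4)*(p - 1)^2*(p + 4)*(p - 4)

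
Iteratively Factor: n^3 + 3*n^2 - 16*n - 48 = (n + 3)*(n^2 - 16) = (n - 4)*(n + 3)*(n + 4)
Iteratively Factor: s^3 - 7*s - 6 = (s - 3)*(s^2 + 3*s + 2) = (s - 3)*(s + 2)*(s + 1)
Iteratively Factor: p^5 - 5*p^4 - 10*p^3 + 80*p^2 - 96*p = (p + 4)*(p^4 - 9*p^3 + 26*p^2 - 24*p) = p*(p + 4)*(p^3 - 9*p^2 + 26*p - 24) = p*(p - 2)*(p + 4)*(p^2 - 7*p + 12) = p*(p - 4)*(p - 2)*(p + 4)*(p - 3)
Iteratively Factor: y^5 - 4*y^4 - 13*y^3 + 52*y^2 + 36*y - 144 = (y + 3)*(y^4 - 7*y^3 + 8*y^2 + 28*y - 48) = (y - 3)*(y + 3)*(y^3 - 4*y^2 - 4*y + 16) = (y - 3)*(y + 2)*(y + 3)*(y^2 - 6*y + 8) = (y - 4)*(y - 3)*(y + 2)*(y + 3)*(y - 2)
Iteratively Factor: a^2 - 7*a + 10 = (a - 2)*(a - 5)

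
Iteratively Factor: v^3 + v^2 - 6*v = (v - 2)*(v^2 + 3*v) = (v - 2)*(v + 3)*(v)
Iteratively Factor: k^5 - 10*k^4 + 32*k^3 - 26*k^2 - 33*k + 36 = (k - 3)*(k^4 - 7*k^3 + 11*k^2 + 7*k - 12) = (k - 3)*(k + 1)*(k^3 - 8*k^2 + 19*k - 12) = (k - 4)*(k - 3)*(k + 1)*(k^2 - 4*k + 3) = (k - 4)*(k - 3)*(k - 1)*(k + 1)*(k - 3)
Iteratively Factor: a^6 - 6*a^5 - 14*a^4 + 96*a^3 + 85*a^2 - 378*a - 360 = (a - 3)*(a^5 - 3*a^4 - 23*a^3 + 27*a^2 + 166*a + 120) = (a - 4)*(a - 3)*(a^4 + a^3 - 19*a^2 - 49*a - 30) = (a - 4)*(a - 3)*(a + 2)*(a^3 - a^2 - 17*a - 15) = (a - 4)*(a - 3)*(a + 2)*(a + 3)*(a^2 - 4*a - 5) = (a - 5)*(a - 4)*(a - 3)*(a + 2)*(a + 3)*(a + 1)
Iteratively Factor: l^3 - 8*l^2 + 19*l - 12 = (l - 3)*(l^2 - 5*l + 4) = (l - 4)*(l - 3)*(l - 1)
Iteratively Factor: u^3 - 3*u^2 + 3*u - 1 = (u - 1)*(u^2 - 2*u + 1) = (u - 1)^2*(u - 1)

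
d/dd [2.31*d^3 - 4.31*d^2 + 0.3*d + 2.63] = 6.93*d^2 - 8.62*d + 0.3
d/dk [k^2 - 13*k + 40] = 2*k - 13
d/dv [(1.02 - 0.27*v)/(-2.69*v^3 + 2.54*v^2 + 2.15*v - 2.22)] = (-1.4526*v^3 + 8.9172*v^2 - 5.1816*v - 1.5936)/(7.2361*v^6 - 13.6652*v^5 - 5.1154*v^4 + 22.8656*v^3 - 6.6551*v^2 - 9.546*v + 4.9284)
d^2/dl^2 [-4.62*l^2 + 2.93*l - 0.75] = -9.24000000000000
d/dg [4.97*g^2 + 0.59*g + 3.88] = 9.94*g + 0.59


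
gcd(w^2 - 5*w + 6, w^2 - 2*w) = w - 2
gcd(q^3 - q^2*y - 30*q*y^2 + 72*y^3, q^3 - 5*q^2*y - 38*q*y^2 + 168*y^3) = -q^2 - 2*q*y + 24*y^2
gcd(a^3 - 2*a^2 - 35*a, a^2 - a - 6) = 1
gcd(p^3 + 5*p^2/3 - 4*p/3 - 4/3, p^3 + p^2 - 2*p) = p^2 + p - 2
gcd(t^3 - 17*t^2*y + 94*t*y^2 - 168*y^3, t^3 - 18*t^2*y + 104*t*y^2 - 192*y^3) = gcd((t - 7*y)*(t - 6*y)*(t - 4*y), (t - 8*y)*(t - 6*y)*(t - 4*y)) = t^2 - 10*t*y + 24*y^2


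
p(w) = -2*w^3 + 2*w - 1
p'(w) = 2 - 6*w^2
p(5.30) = -288.15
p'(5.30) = -166.54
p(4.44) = -167.18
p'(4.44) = -116.28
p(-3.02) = 48.05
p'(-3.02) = -52.72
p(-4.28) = 147.25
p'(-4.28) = -107.91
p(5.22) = -275.03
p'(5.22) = -161.49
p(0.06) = -0.88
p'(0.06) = 1.98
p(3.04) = -51.11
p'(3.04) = -53.45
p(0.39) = -0.34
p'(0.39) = 1.09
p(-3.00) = 47.00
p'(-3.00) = -52.00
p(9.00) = -1441.00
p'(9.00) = -484.00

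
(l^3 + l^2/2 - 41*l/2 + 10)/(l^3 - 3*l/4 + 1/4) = 2*(l^2 + l - 20)/(2*l^2 + l - 1)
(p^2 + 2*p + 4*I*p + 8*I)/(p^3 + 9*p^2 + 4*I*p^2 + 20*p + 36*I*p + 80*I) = (p + 2)/(p^2 + 9*p + 20)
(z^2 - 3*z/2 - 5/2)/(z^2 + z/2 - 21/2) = (2*z^2 - 3*z - 5)/(2*z^2 + z - 21)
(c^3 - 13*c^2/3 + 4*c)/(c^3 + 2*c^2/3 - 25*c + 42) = c*(3*c - 4)/(3*c^2 + 11*c - 42)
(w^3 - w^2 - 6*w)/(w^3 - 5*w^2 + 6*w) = (w + 2)/(w - 2)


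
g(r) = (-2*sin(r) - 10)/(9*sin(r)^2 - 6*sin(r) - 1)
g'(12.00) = -5.45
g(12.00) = -1.86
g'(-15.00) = 2.83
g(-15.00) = -1.30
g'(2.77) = -2.28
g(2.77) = 5.38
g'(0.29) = -1.24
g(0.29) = 5.34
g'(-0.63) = -3.98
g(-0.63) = -1.56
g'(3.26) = 2860.31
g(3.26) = 58.95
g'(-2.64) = 7.83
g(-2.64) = -2.28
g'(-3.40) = 2.77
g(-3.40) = 5.40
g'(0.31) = -0.34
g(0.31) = 5.32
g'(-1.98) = 0.57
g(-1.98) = -0.68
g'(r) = (-18*sin(r)*cos(r) + 6*cos(r))*(-2*sin(r) - 10)/(9*sin(r)^2 - 6*sin(r) - 1)^2 - 2*cos(r)/(9*sin(r)^2 - 6*sin(r) - 1) = 2*(9*sin(r)^2 + 90*sin(r) - 29)*cos(r)/(9*sin(r)^2 - 6*sin(r) - 1)^2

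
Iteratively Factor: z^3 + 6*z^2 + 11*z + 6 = (z + 3)*(z^2 + 3*z + 2) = (z + 1)*(z + 3)*(z + 2)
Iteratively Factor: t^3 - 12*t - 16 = (t - 4)*(t^2 + 4*t + 4) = (t - 4)*(t + 2)*(t + 2)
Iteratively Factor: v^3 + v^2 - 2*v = (v + 2)*(v^2 - v) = (v - 1)*(v + 2)*(v)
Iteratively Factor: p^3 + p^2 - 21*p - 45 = (p + 3)*(p^2 - 2*p - 15) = (p - 5)*(p + 3)*(p + 3)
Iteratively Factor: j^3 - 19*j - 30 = (j - 5)*(j^2 + 5*j + 6) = (j - 5)*(j + 2)*(j + 3)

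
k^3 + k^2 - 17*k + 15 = (k - 3)*(k - 1)*(k + 5)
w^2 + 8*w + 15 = (w + 3)*(w + 5)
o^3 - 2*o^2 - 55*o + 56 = (o - 8)*(o - 1)*(o + 7)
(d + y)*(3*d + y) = 3*d^2 + 4*d*y + y^2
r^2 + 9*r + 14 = (r + 2)*(r + 7)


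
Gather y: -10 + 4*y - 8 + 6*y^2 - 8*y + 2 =6*y^2 - 4*y - 16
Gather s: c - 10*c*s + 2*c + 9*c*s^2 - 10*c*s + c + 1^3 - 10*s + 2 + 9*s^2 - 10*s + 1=4*c + s^2*(9*c + 9) + s*(-20*c - 20) + 4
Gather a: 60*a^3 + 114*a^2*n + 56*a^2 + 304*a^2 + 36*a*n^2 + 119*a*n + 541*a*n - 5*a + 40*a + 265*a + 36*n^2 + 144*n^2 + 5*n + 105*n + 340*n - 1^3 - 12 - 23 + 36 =60*a^3 + a^2*(114*n + 360) + a*(36*n^2 + 660*n + 300) + 180*n^2 + 450*n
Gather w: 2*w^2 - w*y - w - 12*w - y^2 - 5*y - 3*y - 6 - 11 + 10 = 2*w^2 + w*(-y - 13) - y^2 - 8*y - 7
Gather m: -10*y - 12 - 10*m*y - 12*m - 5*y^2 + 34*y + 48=m*(-10*y - 12) - 5*y^2 + 24*y + 36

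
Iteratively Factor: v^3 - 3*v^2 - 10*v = (v - 5)*(v^2 + 2*v) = v*(v - 5)*(v + 2)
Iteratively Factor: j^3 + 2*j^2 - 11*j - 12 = (j + 4)*(j^2 - 2*j - 3) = (j - 3)*(j + 4)*(j + 1)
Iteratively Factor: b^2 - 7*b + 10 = (b - 2)*(b - 5)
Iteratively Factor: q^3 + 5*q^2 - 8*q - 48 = (q - 3)*(q^2 + 8*q + 16) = (q - 3)*(q + 4)*(q + 4)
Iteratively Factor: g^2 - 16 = (g - 4)*(g + 4)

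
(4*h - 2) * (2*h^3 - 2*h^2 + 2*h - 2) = 8*h^4 - 12*h^3 + 12*h^2 - 12*h + 4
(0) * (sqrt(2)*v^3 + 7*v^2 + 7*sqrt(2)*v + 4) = 0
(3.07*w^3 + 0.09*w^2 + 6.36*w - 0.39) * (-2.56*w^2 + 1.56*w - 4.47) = -7.8592*w^5 + 4.5588*w^4 - 29.8641*w^3 + 10.5177*w^2 - 29.0376*w + 1.7433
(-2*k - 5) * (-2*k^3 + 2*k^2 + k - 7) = 4*k^4 + 6*k^3 - 12*k^2 + 9*k + 35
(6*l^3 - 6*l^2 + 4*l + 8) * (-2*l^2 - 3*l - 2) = -12*l^5 - 6*l^4 - 2*l^3 - 16*l^2 - 32*l - 16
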